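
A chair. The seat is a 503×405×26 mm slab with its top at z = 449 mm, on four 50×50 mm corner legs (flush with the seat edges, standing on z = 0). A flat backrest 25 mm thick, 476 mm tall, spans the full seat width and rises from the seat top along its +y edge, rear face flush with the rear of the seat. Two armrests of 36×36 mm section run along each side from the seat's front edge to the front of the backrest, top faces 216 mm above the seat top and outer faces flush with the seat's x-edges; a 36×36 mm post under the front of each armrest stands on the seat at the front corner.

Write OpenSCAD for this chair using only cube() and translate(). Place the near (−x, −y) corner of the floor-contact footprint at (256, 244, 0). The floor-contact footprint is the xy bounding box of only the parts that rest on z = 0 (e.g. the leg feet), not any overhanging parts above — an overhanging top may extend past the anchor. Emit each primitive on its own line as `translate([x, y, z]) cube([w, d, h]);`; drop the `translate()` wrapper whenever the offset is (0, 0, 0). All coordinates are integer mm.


translate([256, 244, 423]) cube([503, 405, 26]);
translate([256, 244, 0]) cube([50, 50, 423]);
translate([709, 244, 0]) cube([50, 50, 423]);
translate([256, 599, 0]) cube([50, 50, 423]);
translate([709, 599, 0]) cube([50, 50, 423]);
translate([256, 624, 449]) cube([503, 25, 476]);
translate([256, 244, 629]) cube([36, 380, 36]);
translate([723, 244, 629]) cube([36, 380, 36]);
translate([256, 244, 449]) cube([36, 36, 180]);
translate([723, 244, 449]) cube([36, 36, 180]);


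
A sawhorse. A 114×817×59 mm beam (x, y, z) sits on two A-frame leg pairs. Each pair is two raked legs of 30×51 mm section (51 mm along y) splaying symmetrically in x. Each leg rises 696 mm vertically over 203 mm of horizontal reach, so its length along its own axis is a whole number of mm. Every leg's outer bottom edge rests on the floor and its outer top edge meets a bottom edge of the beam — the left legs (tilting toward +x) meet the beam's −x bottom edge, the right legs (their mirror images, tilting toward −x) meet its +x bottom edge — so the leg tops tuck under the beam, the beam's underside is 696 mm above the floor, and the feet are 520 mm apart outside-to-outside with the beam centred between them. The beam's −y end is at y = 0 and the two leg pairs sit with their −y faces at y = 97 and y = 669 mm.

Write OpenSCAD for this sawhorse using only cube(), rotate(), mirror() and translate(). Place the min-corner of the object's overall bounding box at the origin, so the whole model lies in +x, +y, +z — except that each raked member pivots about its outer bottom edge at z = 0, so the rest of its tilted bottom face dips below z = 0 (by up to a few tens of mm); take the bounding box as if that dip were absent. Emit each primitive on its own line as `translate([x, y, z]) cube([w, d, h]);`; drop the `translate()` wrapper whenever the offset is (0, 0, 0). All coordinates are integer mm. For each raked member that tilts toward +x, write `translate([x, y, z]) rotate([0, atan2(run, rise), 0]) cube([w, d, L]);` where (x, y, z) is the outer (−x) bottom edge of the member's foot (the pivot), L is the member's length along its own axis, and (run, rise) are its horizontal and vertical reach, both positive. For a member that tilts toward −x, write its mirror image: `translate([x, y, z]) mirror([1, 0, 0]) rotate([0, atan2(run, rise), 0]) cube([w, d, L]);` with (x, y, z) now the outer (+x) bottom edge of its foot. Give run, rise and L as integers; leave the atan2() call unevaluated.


// leg length = √(203² + 696²) = 725
// right-leg outer foot x = 2·203 + 114 = 520
// beam min-corner = (203, 0, 696)
translate([203, 0, 696]) cube([114, 817, 59]);
translate([0, 97, 0]) rotate([0, atan2(203, 696), 0]) cube([30, 51, 725]);
translate([520, 97, 0]) mirror([1, 0, 0]) rotate([0, atan2(203, 696), 0]) cube([30, 51, 725]);
translate([0, 669, 0]) rotate([0, atan2(203, 696), 0]) cube([30, 51, 725]);
translate([520, 669, 0]) mirror([1, 0, 0]) rotate([0, atan2(203, 696), 0]) cube([30, 51, 725]);


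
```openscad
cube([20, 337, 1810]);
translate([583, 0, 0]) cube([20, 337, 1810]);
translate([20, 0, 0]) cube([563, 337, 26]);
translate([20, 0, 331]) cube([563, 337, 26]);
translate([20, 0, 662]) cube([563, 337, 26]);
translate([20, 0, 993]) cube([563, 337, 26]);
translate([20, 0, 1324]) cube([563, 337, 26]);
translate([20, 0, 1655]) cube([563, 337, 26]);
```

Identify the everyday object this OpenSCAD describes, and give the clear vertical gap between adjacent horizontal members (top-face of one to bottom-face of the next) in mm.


A bookshelf. The clear shelf gap is 305 mm.

Two tall side panels with 6 horizontal boards between them — a bookshelf. The first two shelf undersides are at z = 0 and z = 331; with shelf thickness 26, the clear gap is 331 − 0 − 26 = 305 mm.


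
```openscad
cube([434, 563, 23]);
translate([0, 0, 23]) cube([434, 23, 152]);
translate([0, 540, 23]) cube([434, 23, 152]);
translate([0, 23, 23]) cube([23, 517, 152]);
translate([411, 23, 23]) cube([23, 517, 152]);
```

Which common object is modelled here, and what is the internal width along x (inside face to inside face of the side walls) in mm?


An open box. The internal width is 388 mm.

A 434×563 base slab with four walls standing on it — an open box. The base is 434 mm wide and the walls are 23 mm thick, so the internal width is 434 − 2 × 23 = 388 mm.


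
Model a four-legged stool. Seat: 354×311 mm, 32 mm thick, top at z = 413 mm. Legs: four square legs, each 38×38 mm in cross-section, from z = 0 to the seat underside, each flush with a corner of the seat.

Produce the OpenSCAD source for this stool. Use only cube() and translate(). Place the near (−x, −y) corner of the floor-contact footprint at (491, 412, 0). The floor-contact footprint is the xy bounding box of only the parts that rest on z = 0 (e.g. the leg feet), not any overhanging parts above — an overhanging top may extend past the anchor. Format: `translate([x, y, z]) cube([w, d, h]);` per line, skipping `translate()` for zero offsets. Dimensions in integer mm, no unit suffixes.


translate([491, 412, 381]) cube([354, 311, 32]);
translate([491, 412, 0]) cube([38, 38, 381]);
translate([807, 412, 0]) cube([38, 38, 381]);
translate([491, 685, 0]) cube([38, 38, 381]);
translate([807, 685, 0]) cube([38, 38, 381]);


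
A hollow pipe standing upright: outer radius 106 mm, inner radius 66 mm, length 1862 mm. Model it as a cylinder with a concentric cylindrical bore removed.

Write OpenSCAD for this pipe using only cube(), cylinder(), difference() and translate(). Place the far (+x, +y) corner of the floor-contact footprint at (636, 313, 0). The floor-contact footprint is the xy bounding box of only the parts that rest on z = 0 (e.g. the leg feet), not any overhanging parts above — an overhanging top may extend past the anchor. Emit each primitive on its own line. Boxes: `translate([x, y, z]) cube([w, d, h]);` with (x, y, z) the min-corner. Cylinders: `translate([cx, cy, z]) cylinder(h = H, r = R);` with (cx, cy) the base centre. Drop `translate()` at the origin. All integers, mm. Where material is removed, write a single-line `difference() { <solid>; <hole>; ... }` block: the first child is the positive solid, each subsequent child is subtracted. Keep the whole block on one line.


difference() { translate([530, 207, 0]) cylinder(h = 1862, r = 106); translate([530, 207, 0]) cylinder(h = 1862, r = 66); }


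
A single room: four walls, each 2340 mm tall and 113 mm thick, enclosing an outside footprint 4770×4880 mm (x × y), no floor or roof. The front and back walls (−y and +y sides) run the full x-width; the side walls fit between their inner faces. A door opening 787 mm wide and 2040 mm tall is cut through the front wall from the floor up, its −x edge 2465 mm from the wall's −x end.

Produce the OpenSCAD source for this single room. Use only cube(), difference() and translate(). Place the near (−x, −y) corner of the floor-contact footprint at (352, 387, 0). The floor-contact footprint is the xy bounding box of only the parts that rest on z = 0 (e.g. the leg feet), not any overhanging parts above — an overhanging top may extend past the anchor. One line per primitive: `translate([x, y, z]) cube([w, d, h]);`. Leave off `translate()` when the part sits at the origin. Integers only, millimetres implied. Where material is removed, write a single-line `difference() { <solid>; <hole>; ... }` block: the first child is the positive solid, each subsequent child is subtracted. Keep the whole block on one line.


difference() { translate([352, 387, 0]) cube([4770, 113, 2340]); translate([2817, 387, 0]) cube([787, 113, 2040]); }
translate([352, 5154, 0]) cube([4770, 113, 2340]);
translate([352, 500, 0]) cube([113, 4654, 2340]);
translate([5009, 500, 0]) cube([113, 4654, 2340]);


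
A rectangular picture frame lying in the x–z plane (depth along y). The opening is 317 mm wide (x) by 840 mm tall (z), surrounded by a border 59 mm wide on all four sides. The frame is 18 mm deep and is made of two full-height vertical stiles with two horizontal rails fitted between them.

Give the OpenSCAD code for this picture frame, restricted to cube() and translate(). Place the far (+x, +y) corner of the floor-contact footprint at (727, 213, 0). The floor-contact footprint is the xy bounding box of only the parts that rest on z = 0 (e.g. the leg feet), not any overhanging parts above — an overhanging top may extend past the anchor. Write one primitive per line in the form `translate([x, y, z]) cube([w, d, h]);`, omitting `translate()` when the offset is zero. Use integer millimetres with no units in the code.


translate([292, 195, 0]) cube([59, 18, 958]);
translate([668, 195, 0]) cube([59, 18, 958]);
translate([351, 195, 0]) cube([317, 18, 59]);
translate([351, 195, 899]) cube([317, 18, 59]);


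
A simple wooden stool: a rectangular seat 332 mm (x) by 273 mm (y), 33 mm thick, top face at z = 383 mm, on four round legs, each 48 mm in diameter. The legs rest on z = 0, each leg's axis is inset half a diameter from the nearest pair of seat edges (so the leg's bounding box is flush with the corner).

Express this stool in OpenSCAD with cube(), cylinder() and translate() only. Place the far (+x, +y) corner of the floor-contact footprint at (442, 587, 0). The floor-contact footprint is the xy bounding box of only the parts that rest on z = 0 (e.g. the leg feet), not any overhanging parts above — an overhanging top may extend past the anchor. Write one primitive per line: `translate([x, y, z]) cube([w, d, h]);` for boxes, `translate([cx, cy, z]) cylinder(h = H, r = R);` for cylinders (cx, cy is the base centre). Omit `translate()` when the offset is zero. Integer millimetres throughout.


translate([110, 314, 350]) cube([332, 273, 33]);
translate([134, 338, 0]) cylinder(h = 350, r = 24);
translate([418, 338, 0]) cylinder(h = 350, r = 24);
translate([134, 563, 0]) cylinder(h = 350, r = 24);
translate([418, 563, 0]) cylinder(h = 350, r = 24);


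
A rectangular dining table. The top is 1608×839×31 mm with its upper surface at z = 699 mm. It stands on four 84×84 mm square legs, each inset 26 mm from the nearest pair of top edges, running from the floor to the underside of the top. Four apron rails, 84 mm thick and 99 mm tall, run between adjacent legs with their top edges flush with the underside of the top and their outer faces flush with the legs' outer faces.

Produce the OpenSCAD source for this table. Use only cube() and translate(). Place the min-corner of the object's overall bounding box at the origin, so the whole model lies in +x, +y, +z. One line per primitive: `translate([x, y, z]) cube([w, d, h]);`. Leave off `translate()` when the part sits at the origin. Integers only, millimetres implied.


translate([0, 0, 668]) cube([1608, 839, 31]);
translate([26, 26, 0]) cube([84, 84, 668]);
translate([1498, 26, 0]) cube([84, 84, 668]);
translate([26, 729, 0]) cube([84, 84, 668]);
translate([1498, 729, 0]) cube([84, 84, 668]);
translate([110, 26, 569]) cube([1388, 84, 99]);
translate([110, 729, 569]) cube([1388, 84, 99]);
translate([26, 110, 569]) cube([84, 619, 99]);
translate([1498, 110, 569]) cube([84, 619, 99]);


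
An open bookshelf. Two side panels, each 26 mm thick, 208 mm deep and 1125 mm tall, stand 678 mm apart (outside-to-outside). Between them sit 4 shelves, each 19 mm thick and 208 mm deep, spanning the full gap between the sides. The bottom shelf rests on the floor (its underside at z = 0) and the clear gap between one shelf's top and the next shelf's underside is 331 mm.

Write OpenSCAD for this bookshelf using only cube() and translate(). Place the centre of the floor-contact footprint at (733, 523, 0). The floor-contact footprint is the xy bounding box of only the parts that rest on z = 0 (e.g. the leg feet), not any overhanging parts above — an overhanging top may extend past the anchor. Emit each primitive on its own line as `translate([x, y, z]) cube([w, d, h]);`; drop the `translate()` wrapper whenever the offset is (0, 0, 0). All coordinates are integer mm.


translate([394, 419, 0]) cube([26, 208, 1125]);
translate([1046, 419, 0]) cube([26, 208, 1125]);
translate([420, 419, 0]) cube([626, 208, 19]);
translate([420, 419, 350]) cube([626, 208, 19]);
translate([420, 419, 700]) cube([626, 208, 19]);
translate([420, 419, 1050]) cube([626, 208, 19]);


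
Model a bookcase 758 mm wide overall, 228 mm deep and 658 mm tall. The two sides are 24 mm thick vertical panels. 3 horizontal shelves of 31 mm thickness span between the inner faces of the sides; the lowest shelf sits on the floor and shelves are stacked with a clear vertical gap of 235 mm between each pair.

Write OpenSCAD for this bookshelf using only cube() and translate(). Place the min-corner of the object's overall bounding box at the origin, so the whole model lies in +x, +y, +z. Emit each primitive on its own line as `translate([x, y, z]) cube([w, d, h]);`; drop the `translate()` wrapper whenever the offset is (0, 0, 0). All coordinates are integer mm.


cube([24, 228, 658]);
translate([734, 0, 0]) cube([24, 228, 658]);
translate([24, 0, 0]) cube([710, 228, 31]);
translate([24, 0, 266]) cube([710, 228, 31]);
translate([24, 0, 532]) cube([710, 228, 31]);


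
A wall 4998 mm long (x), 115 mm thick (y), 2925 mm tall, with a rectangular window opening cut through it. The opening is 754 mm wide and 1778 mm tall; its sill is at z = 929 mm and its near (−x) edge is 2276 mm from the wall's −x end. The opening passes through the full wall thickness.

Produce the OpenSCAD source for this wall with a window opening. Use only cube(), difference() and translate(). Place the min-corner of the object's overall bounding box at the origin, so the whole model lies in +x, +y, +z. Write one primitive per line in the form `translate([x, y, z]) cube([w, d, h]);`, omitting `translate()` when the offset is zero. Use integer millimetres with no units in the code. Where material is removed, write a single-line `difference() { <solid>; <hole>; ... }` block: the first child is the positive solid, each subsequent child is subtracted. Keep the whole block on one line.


difference() { cube([4998, 115, 2925]); translate([2276, 0, 929]) cube([754, 115, 1778]); }


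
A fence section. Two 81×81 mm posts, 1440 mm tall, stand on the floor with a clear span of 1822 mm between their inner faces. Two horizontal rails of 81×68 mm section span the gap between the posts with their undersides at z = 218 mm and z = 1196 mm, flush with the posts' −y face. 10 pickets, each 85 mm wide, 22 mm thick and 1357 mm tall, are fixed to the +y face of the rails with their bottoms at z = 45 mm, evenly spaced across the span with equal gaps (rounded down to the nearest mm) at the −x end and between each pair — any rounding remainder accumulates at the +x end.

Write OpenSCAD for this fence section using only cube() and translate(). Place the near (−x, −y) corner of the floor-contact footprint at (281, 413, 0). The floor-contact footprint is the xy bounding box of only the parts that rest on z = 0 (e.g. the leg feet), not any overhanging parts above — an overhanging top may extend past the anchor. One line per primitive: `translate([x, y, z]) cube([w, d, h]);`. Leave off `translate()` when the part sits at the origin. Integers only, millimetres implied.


translate([281, 413, 0]) cube([81, 81, 1440]);
translate([2184, 413, 0]) cube([81, 81, 1440]);
translate([362, 413, 218]) cube([1822, 81, 68]);
translate([362, 413, 1196]) cube([1822, 81, 68]);
translate([450, 494, 45]) cube([85, 22, 1357]);
translate([623, 494, 45]) cube([85, 22, 1357]);
translate([796, 494, 45]) cube([85, 22, 1357]);
translate([969, 494, 45]) cube([85, 22, 1357]);
translate([1142, 494, 45]) cube([85, 22, 1357]);
translate([1315, 494, 45]) cube([85, 22, 1357]);
translate([1488, 494, 45]) cube([85, 22, 1357]);
translate([1661, 494, 45]) cube([85, 22, 1357]);
translate([1834, 494, 45]) cube([85, 22, 1357]);
translate([2007, 494, 45]) cube([85, 22, 1357]);


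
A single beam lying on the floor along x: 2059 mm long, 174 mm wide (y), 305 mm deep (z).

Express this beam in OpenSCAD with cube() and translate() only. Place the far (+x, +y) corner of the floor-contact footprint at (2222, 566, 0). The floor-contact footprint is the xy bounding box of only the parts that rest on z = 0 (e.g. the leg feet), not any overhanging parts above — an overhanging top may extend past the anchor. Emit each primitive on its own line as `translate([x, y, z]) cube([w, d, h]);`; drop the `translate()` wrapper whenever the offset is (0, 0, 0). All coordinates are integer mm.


translate([163, 392, 0]) cube([2059, 174, 305]);


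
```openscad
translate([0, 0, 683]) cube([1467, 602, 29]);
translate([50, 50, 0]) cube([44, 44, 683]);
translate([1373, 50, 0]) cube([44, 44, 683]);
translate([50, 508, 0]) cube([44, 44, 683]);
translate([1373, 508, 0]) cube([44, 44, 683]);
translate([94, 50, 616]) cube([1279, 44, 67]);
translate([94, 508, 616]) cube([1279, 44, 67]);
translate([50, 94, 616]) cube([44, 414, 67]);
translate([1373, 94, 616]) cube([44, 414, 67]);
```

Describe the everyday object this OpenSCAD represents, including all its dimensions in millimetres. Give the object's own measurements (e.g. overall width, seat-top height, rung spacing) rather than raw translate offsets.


A rectangular dining table. The top is 1467×602×29 mm with its upper surface at z = 712 mm. It stands on four 44×44 mm square legs, each inset 50 mm from the nearest pair of top edges, running from the floor to the underside of the top. Four apron rails, 44 mm thick and 67 mm tall, run between adjacent legs with their top edges flush with the underside of the top and their outer faces flush with the legs' outer faces.


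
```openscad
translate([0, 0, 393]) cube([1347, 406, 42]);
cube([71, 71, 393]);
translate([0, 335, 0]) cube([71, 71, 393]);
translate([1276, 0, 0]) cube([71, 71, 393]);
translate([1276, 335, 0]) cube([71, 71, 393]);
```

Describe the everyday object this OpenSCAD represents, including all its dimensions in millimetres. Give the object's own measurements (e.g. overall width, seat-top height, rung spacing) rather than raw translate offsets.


A bench: a 1347×406 mm seat slab, 42 mm thick, top at z = 435 mm, on four 71×71 mm square legs flush with the seat corners and standing on z = 0.


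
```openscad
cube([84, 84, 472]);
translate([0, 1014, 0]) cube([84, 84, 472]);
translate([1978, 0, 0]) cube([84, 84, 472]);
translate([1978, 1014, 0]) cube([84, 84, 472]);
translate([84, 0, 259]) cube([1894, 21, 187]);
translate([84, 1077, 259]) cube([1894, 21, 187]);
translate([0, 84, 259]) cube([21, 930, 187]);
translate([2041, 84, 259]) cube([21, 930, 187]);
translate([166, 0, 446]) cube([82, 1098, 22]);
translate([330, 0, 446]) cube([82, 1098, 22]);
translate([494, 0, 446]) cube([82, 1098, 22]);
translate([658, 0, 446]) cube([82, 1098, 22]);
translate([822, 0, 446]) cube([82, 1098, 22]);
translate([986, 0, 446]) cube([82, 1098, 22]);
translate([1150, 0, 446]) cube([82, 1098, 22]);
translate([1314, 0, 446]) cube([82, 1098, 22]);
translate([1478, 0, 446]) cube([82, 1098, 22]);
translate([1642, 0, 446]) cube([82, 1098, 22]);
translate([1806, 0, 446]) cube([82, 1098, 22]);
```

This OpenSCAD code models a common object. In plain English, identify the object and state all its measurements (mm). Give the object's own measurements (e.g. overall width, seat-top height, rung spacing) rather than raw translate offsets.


A bed frame 2062 mm long (x) by 1098 mm wide (y). Four 84×84 mm corner posts, 472 mm tall, at the corners of the footprint. Four rails of 21 mm thickness and 187 mm height run between adjacent posts with their undersides at z = 259 mm, their outer faces flush with the outside of the frame (the two x-running rails run between the posts' inner faces; the two y-running rails run between the posts' inner faces). 11 slats, each 82 mm wide (x) and 22 mm thick, lie across the top of the two x-running rails, running the full 1098 mm width of the frame in y; along x they sit between the end posts with a 82 mm gap after the −x posts and between neighbouring slats, leaving 90 mm before the +x posts.


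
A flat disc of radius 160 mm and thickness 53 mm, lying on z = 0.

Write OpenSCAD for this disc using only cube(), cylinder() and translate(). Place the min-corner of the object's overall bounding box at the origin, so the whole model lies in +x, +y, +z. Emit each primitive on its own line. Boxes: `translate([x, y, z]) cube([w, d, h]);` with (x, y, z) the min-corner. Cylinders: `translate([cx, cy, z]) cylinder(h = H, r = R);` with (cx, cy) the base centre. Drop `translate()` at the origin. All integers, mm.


translate([160, 160, 0]) cylinder(h = 53, r = 160);


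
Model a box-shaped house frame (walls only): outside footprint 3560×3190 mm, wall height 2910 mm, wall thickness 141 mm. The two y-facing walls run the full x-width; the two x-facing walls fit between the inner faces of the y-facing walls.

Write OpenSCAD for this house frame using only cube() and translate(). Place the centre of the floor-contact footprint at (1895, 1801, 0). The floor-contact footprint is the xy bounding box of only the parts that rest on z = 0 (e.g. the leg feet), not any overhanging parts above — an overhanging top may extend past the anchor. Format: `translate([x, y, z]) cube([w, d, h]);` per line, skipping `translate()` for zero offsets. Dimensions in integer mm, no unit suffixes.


translate([115, 206, 0]) cube([3560, 141, 2910]);
translate([115, 3255, 0]) cube([3560, 141, 2910]);
translate([115, 347, 0]) cube([141, 2908, 2910]);
translate([3534, 347, 0]) cube([141, 2908, 2910]);


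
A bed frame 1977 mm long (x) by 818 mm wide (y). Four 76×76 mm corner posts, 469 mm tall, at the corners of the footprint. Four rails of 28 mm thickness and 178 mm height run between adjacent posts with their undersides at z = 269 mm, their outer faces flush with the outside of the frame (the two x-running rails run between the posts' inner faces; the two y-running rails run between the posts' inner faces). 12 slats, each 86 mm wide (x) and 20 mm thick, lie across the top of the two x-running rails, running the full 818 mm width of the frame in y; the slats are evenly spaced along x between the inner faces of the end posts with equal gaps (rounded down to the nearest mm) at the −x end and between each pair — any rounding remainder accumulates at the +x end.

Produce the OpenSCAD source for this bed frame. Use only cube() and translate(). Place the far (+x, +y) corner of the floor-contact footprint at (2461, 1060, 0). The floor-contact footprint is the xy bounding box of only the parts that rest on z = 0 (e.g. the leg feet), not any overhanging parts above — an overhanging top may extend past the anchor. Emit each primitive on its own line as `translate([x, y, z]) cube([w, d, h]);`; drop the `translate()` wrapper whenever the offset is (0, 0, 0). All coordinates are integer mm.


translate([484, 242, 0]) cube([76, 76, 469]);
translate([484, 984, 0]) cube([76, 76, 469]);
translate([2385, 242, 0]) cube([76, 76, 469]);
translate([2385, 984, 0]) cube([76, 76, 469]);
translate([560, 242, 269]) cube([1825, 28, 178]);
translate([560, 1032, 269]) cube([1825, 28, 178]);
translate([484, 318, 269]) cube([28, 666, 178]);
translate([2433, 318, 269]) cube([28, 666, 178]);
translate([621, 242, 447]) cube([86, 818, 20]);
translate([768, 242, 447]) cube([86, 818, 20]);
translate([915, 242, 447]) cube([86, 818, 20]);
translate([1062, 242, 447]) cube([86, 818, 20]);
translate([1209, 242, 447]) cube([86, 818, 20]);
translate([1356, 242, 447]) cube([86, 818, 20]);
translate([1503, 242, 447]) cube([86, 818, 20]);
translate([1650, 242, 447]) cube([86, 818, 20]);
translate([1797, 242, 447]) cube([86, 818, 20]);
translate([1944, 242, 447]) cube([86, 818, 20]);
translate([2091, 242, 447]) cube([86, 818, 20]);
translate([2238, 242, 447]) cube([86, 818, 20]);


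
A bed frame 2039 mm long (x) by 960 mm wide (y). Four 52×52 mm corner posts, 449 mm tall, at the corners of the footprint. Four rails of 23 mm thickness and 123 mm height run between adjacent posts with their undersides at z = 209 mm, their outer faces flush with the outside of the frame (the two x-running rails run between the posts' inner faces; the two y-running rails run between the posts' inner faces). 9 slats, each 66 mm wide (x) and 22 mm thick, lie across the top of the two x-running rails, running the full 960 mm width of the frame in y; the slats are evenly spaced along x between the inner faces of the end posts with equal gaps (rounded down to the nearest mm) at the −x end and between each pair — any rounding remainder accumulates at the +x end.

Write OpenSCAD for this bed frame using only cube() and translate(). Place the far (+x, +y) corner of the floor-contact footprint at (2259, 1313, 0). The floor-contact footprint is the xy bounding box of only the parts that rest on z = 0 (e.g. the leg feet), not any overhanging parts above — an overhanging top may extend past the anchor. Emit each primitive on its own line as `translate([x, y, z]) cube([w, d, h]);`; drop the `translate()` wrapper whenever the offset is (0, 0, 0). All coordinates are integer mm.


translate([220, 353, 0]) cube([52, 52, 449]);
translate([220, 1261, 0]) cube([52, 52, 449]);
translate([2207, 353, 0]) cube([52, 52, 449]);
translate([2207, 1261, 0]) cube([52, 52, 449]);
translate([272, 353, 209]) cube([1935, 23, 123]);
translate([272, 1290, 209]) cube([1935, 23, 123]);
translate([220, 405, 209]) cube([23, 856, 123]);
translate([2236, 405, 209]) cube([23, 856, 123]);
translate([406, 353, 332]) cube([66, 960, 22]);
translate([606, 353, 332]) cube([66, 960, 22]);
translate([806, 353, 332]) cube([66, 960, 22]);
translate([1006, 353, 332]) cube([66, 960, 22]);
translate([1206, 353, 332]) cube([66, 960, 22]);
translate([1406, 353, 332]) cube([66, 960, 22]);
translate([1606, 353, 332]) cube([66, 960, 22]);
translate([1806, 353, 332]) cube([66, 960, 22]);
translate([2006, 353, 332]) cube([66, 960, 22]);


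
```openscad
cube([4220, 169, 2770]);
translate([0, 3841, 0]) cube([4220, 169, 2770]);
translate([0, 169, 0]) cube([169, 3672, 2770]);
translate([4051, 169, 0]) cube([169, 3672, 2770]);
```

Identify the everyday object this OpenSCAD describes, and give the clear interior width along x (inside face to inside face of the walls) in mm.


A house (or room) frame. The interior width is 3882 mm.

Four 2770 mm walls enclosing a rectangle with no floor or roof — a room or house frame. Outside width is 4220 mm and wall thickness is 169 mm, so the interior width is 4220 − 2 × 169 = 3882 mm.


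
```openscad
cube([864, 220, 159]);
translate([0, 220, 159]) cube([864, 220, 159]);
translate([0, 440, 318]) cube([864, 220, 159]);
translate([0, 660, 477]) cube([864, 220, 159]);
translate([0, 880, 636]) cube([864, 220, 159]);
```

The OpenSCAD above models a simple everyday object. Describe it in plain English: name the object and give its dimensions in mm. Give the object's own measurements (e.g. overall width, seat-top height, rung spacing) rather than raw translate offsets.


A straight staircase of 5 solid steps. Each step is 864 mm wide (x), 220 mm deep (y, the going) and 159 mm tall (the rise). The first step rests on the floor; each subsequent step sits one going further in +y and one rise higher in +z, directly behind and above the previous step with no overlap.


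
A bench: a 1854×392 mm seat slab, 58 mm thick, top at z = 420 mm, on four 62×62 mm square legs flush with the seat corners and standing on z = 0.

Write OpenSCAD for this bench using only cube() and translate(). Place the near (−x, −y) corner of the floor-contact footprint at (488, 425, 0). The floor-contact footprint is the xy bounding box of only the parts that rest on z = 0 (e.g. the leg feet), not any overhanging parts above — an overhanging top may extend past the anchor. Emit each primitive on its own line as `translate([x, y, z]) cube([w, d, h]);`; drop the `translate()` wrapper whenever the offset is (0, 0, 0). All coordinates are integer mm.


// leg_h = 420 − 58 = 362
translate([488, 425, 362]) cube([1854, 392, 58]);
translate([488, 425, 0]) cube([62, 62, 362]);
translate([488, 755, 0]) cube([62, 62, 362]);
translate([2280, 425, 0]) cube([62, 62, 362]);
translate([2280, 755, 0]) cube([62, 62, 362]);


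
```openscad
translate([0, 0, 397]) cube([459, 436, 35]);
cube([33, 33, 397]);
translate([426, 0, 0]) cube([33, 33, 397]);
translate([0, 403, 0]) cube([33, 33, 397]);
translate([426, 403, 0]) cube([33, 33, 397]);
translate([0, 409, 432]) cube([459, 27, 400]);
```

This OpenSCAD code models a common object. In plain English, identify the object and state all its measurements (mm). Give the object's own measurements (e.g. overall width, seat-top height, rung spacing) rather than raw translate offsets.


A chair. The seat is a 459×436×35 mm slab with its top at z = 432 mm, on four 33×33 mm corner legs (flush with the seat edges, standing on z = 0). A flat backrest 27 mm thick, 400 mm tall, spans the full seat width and rises from the seat top along its +y edge, rear face flush with the rear of the seat.


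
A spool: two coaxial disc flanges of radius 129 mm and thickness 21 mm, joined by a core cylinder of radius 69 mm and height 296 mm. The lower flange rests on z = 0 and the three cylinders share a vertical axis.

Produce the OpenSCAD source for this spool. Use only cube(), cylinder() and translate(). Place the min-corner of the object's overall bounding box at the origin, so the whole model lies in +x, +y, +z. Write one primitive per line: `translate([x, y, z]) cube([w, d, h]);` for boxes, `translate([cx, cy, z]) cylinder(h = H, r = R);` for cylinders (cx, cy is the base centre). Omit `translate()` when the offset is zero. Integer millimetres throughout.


translate([129, 129, 0]) cylinder(h = 21, r = 129);
translate([129, 129, 21]) cylinder(h = 296, r = 69);
translate([129, 129, 317]) cylinder(h = 21, r = 129);


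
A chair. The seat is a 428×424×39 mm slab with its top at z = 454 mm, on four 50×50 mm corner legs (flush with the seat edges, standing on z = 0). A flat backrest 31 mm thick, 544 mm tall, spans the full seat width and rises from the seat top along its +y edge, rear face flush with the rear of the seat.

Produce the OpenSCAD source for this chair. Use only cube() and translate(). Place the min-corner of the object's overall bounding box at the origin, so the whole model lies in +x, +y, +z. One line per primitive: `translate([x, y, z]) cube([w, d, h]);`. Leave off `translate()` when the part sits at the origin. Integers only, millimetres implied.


// leg_h = 454 - 39 = 415
translate([0, 0, 415]) cube([428, 424, 39]);
cube([50, 50, 415]);
translate([378, 0, 0]) cube([50, 50, 415]);
translate([0, 374, 0]) cube([50, 50, 415]);
translate([378, 374, 0]) cube([50, 50, 415]);
translate([0, 393, 454]) cube([428, 31, 544]);


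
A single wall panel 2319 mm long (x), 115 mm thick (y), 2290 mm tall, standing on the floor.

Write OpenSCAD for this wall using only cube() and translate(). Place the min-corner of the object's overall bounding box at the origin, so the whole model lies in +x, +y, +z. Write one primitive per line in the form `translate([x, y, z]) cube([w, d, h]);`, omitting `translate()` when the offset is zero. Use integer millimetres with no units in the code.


cube([2319, 115, 2290]);


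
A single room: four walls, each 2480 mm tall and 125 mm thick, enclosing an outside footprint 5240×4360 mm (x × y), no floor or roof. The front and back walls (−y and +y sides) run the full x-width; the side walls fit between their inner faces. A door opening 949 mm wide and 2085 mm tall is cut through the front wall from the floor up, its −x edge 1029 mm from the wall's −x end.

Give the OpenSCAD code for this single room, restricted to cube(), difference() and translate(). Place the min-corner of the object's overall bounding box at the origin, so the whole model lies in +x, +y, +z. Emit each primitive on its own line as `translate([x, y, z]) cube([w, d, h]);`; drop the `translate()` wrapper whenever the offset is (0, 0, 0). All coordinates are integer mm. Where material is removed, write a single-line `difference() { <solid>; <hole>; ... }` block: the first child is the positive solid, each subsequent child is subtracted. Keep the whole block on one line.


difference() { cube([5240, 125, 2480]); translate([1029, 0, 0]) cube([949, 125, 2085]); }
translate([0, 4235, 0]) cube([5240, 125, 2480]);
translate([0, 125, 0]) cube([125, 4110, 2480]);
translate([5115, 125, 0]) cube([125, 4110, 2480]);


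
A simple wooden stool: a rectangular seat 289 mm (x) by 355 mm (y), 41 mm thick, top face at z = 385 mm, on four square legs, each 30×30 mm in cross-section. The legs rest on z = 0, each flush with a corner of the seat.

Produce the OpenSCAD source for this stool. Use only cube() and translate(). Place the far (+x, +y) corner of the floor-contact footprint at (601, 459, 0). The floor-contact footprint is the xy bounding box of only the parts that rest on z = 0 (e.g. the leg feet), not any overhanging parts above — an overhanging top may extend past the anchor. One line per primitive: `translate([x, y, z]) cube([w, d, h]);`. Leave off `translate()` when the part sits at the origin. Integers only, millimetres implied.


translate([312, 104, 344]) cube([289, 355, 41]);
translate([312, 104, 0]) cube([30, 30, 344]);
translate([571, 104, 0]) cube([30, 30, 344]);
translate([312, 429, 0]) cube([30, 30, 344]);
translate([571, 429, 0]) cube([30, 30, 344]);


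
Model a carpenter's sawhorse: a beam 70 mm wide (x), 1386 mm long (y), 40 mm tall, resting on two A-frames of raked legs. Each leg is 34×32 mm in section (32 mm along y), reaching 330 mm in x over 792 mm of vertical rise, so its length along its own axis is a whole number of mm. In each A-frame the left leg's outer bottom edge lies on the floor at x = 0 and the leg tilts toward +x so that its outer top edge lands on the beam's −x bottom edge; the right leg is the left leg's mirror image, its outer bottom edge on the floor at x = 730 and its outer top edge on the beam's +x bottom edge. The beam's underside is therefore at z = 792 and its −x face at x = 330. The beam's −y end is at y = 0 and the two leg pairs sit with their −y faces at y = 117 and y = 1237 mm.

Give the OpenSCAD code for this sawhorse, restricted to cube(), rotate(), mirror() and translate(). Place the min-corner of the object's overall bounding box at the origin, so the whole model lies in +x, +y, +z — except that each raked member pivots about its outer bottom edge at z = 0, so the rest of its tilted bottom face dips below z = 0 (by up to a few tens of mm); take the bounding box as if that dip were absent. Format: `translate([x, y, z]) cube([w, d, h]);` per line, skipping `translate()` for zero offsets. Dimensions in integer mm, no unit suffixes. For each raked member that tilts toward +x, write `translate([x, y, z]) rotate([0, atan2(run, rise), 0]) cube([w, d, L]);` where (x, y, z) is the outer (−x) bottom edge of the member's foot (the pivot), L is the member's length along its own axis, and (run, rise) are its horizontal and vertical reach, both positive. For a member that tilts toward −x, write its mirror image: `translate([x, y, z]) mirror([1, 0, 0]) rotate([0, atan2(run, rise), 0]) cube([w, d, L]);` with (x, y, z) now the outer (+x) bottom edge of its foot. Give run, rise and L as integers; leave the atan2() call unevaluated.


translate([330, 0, 792]) cube([70, 1386, 40]);
translate([0, 117, 0]) rotate([0, atan2(330, 792), 0]) cube([34, 32, 858]);
translate([730, 117, 0]) mirror([1, 0, 0]) rotate([0, atan2(330, 792), 0]) cube([34, 32, 858]);
translate([0, 1237, 0]) rotate([0, atan2(330, 792), 0]) cube([34, 32, 858]);
translate([730, 1237, 0]) mirror([1, 0, 0]) rotate([0, atan2(330, 792), 0]) cube([34, 32, 858]);


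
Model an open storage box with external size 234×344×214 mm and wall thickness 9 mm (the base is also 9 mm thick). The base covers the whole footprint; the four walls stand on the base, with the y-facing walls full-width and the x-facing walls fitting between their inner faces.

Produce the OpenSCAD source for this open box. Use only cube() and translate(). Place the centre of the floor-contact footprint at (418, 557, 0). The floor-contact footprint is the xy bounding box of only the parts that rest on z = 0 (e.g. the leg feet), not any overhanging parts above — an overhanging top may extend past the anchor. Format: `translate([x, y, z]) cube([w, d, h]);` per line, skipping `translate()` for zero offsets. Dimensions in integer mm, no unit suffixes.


translate([301, 385, 0]) cube([234, 344, 9]);
translate([301, 385, 9]) cube([234, 9, 205]);
translate([301, 720, 9]) cube([234, 9, 205]);
translate([301, 394, 9]) cube([9, 326, 205]);
translate([526, 394, 9]) cube([9, 326, 205]);


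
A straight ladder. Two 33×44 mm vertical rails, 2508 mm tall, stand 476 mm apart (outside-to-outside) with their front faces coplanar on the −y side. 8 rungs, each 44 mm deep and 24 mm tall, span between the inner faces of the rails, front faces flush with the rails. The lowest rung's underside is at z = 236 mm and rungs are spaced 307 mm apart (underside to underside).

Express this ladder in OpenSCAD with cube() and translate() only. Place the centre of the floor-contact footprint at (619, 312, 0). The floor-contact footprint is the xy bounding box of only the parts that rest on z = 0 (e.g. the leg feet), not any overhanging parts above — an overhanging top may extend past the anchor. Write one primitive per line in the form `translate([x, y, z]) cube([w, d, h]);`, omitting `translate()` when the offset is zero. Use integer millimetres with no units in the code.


// rung span = 476 - 2*33 = 410
// rung[k] z = 236 + k*307
translate([381, 290, 0]) cube([33, 44, 2508]);
translate([824, 290, 0]) cube([33, 44, 2508]);
translate([414, 290, 236]) cube([410, 44, 24]);
translate([414, 290, 543]) cube([410, 44, 24]);
translate([414, 290, 850]) cube([410, 44, 24]);
translate([414, 290, 1157]) cube([410, 44, 24]);
translate([414, 290, 1464]) cube([410, 44, 24]);
translate([414, 290, 1771]) cube([410, 44, 24]);
translate([414, 290, 2078]) cube([410, 44, 24]);
translate([414, 290, 2385]) cube([410, 44, 24]);


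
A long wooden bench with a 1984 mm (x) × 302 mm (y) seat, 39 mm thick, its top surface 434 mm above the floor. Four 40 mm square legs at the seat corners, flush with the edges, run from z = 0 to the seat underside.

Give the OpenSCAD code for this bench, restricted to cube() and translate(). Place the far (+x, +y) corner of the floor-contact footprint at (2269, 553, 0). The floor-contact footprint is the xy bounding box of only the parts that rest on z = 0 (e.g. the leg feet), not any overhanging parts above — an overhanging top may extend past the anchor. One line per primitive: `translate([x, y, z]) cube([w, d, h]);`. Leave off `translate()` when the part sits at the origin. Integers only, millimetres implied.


translate([285, 251, 395]) cube([1984, 302, 39]);
translate([285, 251, 0]) cube([40, 40, 395]);
translate([285, 513, 0]) cube([40, 40, 395]);
translate([2229, 251, 0]) cube([40, 40, 395]);
translate([2229, 513, 0]) cube([40, 40, 395]);
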